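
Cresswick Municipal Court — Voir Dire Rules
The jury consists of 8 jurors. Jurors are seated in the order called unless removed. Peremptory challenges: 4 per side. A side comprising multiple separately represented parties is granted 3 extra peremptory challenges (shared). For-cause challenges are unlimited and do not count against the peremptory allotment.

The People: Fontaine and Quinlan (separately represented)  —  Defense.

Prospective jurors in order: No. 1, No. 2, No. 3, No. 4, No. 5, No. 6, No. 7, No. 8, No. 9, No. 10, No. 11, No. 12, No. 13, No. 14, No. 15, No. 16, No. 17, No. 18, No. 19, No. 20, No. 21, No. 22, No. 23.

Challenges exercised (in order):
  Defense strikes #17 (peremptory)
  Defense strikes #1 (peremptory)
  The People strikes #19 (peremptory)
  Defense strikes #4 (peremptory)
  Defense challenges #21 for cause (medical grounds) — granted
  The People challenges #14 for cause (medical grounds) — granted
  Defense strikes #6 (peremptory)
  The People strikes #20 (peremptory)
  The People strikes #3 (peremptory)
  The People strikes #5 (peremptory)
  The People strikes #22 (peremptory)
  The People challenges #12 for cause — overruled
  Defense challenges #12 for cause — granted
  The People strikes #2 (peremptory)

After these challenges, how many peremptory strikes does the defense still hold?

0

Defense allotment: 4.
Defense peremptories used: #17, #1, #4, #6 — 4 (for-cause on #21, #12 don't count).
Remaining: 4 − 4 = 0.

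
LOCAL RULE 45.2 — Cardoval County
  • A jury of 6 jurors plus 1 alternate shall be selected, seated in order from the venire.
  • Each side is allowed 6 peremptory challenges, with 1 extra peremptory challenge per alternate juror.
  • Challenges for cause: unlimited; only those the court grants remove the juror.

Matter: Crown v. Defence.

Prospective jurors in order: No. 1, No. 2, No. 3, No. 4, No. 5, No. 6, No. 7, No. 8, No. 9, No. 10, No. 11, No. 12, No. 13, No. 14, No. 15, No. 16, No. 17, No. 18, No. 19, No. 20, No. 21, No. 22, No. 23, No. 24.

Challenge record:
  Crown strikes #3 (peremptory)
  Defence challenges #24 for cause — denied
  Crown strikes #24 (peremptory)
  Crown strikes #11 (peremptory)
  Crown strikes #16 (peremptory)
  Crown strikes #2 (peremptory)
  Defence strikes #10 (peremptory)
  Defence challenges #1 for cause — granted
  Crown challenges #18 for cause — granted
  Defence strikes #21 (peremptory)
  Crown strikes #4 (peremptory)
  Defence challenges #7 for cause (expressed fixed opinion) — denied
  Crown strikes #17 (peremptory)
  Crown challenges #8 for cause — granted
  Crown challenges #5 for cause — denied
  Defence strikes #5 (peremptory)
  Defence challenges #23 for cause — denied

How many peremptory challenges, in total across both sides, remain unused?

4

Crown allotment: 6 base + 1 × 1 alternate = 7. Defence allotment: 6 base + 1 × 1 alternate = 7.
Crown peremptories used: #3, #24, #11, #16, #2, #4, #17 — 7 (for-cause on #18, #8, #5 don't count).
Defence peremptories used: #10, #21, #5 — 3 (for-cause on #24, #1, #7, #23 don't count).
Remaining: (7 − 7) + (7 − 3) = 4.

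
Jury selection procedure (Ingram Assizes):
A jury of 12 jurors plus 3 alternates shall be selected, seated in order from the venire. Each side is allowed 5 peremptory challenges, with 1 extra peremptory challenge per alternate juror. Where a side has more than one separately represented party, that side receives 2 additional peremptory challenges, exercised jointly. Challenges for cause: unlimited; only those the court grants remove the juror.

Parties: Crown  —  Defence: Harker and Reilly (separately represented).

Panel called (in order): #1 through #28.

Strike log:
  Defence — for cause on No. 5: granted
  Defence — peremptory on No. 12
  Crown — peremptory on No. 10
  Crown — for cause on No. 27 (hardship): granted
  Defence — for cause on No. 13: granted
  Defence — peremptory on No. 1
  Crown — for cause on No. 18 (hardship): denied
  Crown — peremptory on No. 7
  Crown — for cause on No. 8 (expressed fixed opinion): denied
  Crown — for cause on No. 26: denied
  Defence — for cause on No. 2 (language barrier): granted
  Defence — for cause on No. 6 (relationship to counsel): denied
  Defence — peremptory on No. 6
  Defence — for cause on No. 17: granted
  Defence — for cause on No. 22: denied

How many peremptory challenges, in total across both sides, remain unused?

Crown allotment: 5 base + 1 × 3 alternates = 8. Defence allotment: 5 base + 1 × 3 alternates + 2 multi-party = 10.
Crown peremptories used: #10, #7 — 2 (for-cause on #27, #18, #8, #26 don't count).
Defence peremptories used: #12, #1, #6 — 3 (for-cause on #5, #13, #2, #6, #17, #22 don't count).
Remaining: (8 − 2) + (10 − 3) = 13.

13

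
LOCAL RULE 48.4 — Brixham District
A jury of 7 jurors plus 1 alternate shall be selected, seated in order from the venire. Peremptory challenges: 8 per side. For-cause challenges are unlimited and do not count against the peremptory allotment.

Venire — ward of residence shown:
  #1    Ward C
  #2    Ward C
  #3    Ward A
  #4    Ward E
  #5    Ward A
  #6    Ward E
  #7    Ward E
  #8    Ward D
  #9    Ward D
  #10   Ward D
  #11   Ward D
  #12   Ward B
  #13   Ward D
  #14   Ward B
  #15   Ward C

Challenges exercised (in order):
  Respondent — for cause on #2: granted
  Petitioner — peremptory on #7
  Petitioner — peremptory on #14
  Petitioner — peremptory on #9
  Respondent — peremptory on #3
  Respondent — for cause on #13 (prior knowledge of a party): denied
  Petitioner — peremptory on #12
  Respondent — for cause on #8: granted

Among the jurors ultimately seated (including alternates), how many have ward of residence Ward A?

1

Removed: #2, #3, #7, #8, #9, #12, #14.
Seated (8 incl. alternates): #1, #4, #5, #6, #10, #11, #13, #15.
Of those, in Ward A: #5 → 1.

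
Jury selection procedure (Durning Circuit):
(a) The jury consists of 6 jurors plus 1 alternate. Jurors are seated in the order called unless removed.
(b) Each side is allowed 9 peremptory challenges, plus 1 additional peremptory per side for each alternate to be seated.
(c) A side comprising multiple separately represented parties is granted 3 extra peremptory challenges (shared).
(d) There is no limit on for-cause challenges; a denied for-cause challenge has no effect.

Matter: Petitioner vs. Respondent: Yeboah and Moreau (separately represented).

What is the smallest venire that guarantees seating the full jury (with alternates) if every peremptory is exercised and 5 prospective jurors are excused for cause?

Seats to fill: 6 + 1 alternates = 7.
Peremptories — Petitioner: 9 + 1×1 = 10; Respondent: 9 + 1×1 + 3 = 13; total 23.
For-cause removals: 5.
Minimum venire: 7 + 23 + 5 = 35.

35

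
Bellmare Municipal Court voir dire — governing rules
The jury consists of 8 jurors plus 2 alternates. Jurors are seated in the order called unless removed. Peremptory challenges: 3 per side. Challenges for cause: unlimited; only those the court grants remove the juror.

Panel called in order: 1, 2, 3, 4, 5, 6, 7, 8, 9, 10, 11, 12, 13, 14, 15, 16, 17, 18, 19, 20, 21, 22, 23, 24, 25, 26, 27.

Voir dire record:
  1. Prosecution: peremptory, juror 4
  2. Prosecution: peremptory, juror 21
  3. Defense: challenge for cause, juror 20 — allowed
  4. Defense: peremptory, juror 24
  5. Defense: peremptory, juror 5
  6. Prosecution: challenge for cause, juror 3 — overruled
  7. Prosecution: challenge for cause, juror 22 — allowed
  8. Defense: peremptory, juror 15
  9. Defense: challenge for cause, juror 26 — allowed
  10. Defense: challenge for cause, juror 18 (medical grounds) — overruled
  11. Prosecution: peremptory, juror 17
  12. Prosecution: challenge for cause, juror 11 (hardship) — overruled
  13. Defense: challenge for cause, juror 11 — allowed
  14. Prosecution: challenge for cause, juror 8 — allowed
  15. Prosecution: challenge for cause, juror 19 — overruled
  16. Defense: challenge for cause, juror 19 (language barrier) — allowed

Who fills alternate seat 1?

Removed: #4, #5, #8, #11, #15, #17, #19, #20, #21, #22, #24, #26. (#3, #18 stay — for-cause denied.)
Filling seats in venire order through position 9: #1, #2, #3, #6, #7, #9, #10, #12, #13.
So alternate 1 is #13.

13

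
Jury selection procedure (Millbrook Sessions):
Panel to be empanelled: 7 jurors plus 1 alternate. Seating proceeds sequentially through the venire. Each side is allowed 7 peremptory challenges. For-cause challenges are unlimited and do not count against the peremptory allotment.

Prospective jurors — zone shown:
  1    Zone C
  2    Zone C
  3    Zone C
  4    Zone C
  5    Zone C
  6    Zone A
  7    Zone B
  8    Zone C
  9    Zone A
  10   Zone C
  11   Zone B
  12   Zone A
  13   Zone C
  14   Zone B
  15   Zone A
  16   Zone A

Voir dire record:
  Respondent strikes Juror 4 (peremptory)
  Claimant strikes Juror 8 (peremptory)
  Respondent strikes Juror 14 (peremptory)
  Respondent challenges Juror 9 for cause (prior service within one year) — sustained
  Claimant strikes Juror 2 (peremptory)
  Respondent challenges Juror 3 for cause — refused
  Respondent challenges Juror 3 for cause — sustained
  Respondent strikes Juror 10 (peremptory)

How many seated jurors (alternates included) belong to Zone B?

2

Removed: #2, #3, #4, #8, #9, #10, #14.
Seated (8 incl. alternates): #1, #5, #6, #7, #11, #12, #13, #15.
Of those, in Zone B: #7, #11 → 2.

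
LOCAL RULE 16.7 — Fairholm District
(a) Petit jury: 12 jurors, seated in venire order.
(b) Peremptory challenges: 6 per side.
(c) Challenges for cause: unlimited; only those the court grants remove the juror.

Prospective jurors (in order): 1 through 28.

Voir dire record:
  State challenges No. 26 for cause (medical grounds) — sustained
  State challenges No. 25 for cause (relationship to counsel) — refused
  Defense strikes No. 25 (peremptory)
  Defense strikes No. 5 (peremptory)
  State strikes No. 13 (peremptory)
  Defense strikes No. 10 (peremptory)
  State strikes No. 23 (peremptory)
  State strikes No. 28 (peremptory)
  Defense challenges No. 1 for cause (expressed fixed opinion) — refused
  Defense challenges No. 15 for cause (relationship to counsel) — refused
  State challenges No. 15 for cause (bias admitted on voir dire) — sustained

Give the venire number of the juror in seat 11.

Removed: #5, #10, #13, #15, #23, #25, #26, #28. (#1 stays — for-cause denied.)
Seating in order: seats 1–12 → #1, #2, #3, #4, #6, #7, #8, #9, #11, #12, #14, #16.
So seat 11 is #14.

14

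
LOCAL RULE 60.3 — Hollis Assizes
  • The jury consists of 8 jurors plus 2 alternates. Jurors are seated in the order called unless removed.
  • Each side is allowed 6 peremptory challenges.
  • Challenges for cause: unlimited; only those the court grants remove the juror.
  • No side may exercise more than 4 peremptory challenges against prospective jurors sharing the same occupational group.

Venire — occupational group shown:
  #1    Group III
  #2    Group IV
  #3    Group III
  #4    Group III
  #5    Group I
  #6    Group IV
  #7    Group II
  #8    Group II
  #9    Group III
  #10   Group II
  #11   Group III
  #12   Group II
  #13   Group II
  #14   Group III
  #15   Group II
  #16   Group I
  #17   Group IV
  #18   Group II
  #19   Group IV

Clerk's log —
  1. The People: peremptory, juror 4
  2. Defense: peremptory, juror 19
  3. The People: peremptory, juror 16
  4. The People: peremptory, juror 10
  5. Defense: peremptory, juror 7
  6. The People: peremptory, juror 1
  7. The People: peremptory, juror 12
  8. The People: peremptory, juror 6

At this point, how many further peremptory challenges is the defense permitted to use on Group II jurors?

3

Defense peremptories so far: #19, #7 — 2 of 6 used, 4 left overall.
Against Group II: #7 — 1 used; per-group cap 4 leaves 3.
Binding limit: min(4, 3) = 3.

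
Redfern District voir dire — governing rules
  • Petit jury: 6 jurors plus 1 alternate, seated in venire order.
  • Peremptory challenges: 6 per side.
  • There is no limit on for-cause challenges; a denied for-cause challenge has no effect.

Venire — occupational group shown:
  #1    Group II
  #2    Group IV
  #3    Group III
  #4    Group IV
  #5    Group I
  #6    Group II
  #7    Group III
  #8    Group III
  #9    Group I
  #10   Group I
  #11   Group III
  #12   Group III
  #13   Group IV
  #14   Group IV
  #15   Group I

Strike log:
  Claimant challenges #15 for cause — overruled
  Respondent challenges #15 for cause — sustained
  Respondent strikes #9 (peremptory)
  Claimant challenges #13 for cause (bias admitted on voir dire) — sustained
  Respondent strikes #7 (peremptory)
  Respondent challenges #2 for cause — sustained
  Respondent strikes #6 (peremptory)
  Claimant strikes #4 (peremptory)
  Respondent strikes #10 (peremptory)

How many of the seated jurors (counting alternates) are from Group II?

Removed: #2, #4, #6, #7, #9, #10, #13, #15.
Seated (7 incl. alternates): #1, #3, #5, #8, #11, #12, #14.
Of those, in Group II: #1 → 1.

1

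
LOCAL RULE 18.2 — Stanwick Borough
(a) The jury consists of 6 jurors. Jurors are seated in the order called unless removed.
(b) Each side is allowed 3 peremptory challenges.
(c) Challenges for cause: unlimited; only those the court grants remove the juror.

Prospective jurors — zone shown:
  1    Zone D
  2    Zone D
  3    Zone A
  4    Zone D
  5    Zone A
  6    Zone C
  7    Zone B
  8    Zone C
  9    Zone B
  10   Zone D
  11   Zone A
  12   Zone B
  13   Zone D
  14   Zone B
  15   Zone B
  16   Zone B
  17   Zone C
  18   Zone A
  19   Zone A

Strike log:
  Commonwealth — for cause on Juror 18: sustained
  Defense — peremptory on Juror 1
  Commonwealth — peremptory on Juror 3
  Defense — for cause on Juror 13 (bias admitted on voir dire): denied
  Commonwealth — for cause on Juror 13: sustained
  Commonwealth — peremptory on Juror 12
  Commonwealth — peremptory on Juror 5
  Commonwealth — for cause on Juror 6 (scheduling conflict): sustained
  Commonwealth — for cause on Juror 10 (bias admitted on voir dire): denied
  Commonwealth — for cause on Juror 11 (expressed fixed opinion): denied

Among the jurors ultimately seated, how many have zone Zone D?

3

Removed: #1, #3, #5, #6, #12, #13, #18.
Seated jurors 1–6: #2, #4, #7, #8, #9, #10.
Of those, in Zone D: #2, #4, #10 → 3.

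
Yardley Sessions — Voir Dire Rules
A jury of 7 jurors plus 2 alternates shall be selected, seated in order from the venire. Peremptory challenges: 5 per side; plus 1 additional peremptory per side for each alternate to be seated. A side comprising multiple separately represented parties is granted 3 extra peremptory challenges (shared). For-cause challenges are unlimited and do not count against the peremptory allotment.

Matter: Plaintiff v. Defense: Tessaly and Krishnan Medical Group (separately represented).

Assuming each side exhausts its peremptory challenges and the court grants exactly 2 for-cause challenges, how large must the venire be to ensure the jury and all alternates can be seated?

Seats to fill: 7 + 2 alternates = 9.
Peremptories — Plaintiff: 5 + 1×2 = 7; Defense: 5 + 1×2 + 3 = 10; total 17.
For-cause removals: 2.
Minimum venire: 9 + 17 + 2 = 28.

28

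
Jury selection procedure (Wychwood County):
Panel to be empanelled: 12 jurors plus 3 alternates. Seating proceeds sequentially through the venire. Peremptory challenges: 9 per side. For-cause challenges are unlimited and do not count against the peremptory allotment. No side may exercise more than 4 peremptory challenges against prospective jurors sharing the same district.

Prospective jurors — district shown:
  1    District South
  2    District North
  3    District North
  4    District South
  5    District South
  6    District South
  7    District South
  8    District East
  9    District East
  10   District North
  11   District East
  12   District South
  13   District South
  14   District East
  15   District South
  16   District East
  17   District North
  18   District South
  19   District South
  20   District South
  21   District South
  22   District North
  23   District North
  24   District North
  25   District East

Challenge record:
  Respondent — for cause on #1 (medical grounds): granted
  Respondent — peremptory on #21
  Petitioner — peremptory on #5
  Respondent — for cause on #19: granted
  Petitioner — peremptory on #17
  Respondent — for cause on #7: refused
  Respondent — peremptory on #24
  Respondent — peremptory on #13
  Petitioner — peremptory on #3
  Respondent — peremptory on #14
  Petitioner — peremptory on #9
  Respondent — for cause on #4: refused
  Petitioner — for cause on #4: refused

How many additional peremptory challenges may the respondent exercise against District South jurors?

Respondent peremptories so far: #21, #24, #13, #14 — 4 of 9 used, 5 left overall.
Against District South: #21, #13 — 2 used; per-district cap 4 leaves 2.
Binding limit: min(5, 2) = 2.

2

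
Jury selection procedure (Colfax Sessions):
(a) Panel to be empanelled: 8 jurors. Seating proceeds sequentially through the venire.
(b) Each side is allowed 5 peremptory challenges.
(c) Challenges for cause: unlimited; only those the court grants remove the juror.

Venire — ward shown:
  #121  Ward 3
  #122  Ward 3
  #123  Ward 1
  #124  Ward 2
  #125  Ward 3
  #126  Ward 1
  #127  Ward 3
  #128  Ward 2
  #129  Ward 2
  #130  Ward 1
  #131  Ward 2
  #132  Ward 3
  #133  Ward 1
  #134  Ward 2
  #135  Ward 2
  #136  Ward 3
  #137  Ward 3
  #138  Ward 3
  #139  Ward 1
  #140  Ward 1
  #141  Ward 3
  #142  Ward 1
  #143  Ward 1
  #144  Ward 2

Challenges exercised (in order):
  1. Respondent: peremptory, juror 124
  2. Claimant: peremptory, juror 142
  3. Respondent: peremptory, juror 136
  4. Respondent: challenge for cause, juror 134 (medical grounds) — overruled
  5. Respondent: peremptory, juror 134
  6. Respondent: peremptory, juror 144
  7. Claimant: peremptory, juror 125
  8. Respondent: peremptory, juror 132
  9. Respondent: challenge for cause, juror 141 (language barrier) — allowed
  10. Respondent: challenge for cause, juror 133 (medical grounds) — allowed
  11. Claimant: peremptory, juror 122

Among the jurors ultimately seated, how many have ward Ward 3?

Removed: #122, #124, #125, #132, #133, #134, #136, #141, #142, #144.
Seated jurors 1–8: #121, #123, #126, #127, #128, #129, #130, #131.
Of those, in Ward 3: #121, #127 → 2.

2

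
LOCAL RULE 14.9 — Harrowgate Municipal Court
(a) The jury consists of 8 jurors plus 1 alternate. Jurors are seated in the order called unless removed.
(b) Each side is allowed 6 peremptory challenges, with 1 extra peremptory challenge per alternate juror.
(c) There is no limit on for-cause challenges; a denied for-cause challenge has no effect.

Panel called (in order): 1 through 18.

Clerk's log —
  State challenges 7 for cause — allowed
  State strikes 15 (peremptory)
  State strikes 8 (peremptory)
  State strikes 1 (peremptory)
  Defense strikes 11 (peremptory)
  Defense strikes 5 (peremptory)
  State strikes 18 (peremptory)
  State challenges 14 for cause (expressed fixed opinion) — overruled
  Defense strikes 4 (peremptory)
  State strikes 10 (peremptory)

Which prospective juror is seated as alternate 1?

Removed: #1, #4, #5, #7, #8, #10, #11, #15, #18. (#14 stays — for-cause denied.)
Filling seats in venire order through position 9: #2, #3, #6, #9, #12, #13, #14, #16, #17.
So alternate 1 is #17.

17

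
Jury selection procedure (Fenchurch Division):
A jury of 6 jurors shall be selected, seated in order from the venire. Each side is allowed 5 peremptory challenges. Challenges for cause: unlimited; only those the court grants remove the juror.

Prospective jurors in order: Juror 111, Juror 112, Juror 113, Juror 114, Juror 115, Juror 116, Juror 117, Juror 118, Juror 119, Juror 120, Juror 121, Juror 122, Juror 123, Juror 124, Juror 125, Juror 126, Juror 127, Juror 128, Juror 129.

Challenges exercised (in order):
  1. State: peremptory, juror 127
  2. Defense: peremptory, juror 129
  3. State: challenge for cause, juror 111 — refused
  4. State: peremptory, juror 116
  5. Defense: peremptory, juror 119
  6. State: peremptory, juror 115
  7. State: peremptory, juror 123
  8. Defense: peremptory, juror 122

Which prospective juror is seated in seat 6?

Removed: #115, #116, #119, #122, #123, #127, #129. (#111 stays — for-cause denied.)
Seating in order: seats 1–6 → #111, #112, #113, #114, #117, #118.
So seat 6 is #118.

118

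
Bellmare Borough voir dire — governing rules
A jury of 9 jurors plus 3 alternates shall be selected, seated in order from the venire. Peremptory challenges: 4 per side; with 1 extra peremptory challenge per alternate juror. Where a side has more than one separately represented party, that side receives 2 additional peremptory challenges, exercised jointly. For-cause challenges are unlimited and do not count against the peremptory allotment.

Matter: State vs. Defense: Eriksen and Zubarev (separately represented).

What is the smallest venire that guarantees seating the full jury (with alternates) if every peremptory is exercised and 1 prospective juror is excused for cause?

Seats to fill: 9 + 3 alternates = 12.
Peremptories — State: 4 + 1×3 = 7; Defense: 4 + 1×3 + 2 = 9; total 16.
For-cause removals: 1.
Minimum venire: 12 + 16 + 1 = 29.

29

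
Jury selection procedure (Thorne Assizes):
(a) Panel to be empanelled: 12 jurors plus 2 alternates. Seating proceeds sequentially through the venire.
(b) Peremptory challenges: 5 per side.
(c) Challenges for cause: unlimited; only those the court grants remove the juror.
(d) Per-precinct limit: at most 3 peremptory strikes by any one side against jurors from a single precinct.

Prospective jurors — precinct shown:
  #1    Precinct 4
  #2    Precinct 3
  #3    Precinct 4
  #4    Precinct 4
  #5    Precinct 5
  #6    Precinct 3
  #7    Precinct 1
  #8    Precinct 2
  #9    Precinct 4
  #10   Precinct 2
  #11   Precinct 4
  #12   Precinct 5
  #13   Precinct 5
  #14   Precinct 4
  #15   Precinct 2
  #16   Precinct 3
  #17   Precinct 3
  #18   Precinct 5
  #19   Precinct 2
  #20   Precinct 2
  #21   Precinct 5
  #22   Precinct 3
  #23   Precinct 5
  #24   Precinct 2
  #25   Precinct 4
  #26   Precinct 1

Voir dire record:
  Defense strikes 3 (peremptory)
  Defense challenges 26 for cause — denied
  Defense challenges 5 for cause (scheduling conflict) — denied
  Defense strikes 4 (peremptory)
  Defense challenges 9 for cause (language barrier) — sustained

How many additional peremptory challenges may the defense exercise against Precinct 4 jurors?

Defense peremptories so far: #3, #4 — 2 of 5 used, 3 left overall.
Against Precinct 4: #3, #4 — 2 used; per-precinct cap 3 leaves 1.
Binding limit: min(3, 1) = 1.

1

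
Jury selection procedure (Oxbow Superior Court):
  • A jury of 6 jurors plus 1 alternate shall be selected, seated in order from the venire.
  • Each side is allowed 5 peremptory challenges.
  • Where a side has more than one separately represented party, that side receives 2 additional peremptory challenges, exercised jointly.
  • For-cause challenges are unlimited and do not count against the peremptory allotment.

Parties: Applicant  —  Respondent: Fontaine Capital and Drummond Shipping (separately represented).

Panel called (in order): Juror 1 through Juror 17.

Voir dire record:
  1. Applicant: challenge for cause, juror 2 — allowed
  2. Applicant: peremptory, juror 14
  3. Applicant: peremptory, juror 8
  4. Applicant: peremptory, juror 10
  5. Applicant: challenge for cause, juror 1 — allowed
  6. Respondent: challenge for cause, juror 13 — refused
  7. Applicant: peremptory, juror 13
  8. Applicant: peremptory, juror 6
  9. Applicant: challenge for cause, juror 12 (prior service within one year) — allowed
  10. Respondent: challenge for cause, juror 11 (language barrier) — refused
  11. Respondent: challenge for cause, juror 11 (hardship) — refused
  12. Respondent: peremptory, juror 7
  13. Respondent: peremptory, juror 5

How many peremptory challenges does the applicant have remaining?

0

Applicant allotment: 5.
Applicant peremptories used: #14, #8, #10, #13, #6 — 5 (for-cause on #2, #1, #12 don't count).
Remaining: 5 − 5 = 0.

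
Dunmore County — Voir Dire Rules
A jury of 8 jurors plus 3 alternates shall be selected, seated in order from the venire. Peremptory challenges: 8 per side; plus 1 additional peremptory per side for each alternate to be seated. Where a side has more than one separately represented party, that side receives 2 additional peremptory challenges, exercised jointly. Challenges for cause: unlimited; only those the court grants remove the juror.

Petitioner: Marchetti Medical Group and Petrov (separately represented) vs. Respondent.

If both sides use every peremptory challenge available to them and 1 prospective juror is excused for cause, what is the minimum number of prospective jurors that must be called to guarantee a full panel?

36

Seats to fill: 8 + 3 alternates = 11.
Peremptories — Petitioner: 8 + 1×3 + 2 = 13; Respondent: 8 + 1×3 = 11; total 24.
For-cause removals: 1.
Minimum venire: 11 + 24 + 1 = 36.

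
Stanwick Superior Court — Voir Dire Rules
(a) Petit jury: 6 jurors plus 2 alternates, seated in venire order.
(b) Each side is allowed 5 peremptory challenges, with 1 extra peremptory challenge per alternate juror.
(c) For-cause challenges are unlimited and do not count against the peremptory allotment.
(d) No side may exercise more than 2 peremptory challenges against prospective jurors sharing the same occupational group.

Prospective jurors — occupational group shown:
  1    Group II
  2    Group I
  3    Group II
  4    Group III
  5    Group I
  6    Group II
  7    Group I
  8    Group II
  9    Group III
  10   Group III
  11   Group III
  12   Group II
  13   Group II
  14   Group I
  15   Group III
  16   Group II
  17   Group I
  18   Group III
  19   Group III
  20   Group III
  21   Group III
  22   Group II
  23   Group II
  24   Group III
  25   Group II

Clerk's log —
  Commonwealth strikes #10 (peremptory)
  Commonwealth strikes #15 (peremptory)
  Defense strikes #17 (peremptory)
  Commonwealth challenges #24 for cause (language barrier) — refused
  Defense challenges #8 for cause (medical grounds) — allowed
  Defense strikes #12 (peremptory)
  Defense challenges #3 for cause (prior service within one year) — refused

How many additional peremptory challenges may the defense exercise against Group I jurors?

Defense peremptories so far: #17, #12 — 2 of 7 used, 5 left overall.
Against Group I: #17 — 1 used; per-group cap 2 leaves 1.
Binding limit: min(5, 1) = 1.

1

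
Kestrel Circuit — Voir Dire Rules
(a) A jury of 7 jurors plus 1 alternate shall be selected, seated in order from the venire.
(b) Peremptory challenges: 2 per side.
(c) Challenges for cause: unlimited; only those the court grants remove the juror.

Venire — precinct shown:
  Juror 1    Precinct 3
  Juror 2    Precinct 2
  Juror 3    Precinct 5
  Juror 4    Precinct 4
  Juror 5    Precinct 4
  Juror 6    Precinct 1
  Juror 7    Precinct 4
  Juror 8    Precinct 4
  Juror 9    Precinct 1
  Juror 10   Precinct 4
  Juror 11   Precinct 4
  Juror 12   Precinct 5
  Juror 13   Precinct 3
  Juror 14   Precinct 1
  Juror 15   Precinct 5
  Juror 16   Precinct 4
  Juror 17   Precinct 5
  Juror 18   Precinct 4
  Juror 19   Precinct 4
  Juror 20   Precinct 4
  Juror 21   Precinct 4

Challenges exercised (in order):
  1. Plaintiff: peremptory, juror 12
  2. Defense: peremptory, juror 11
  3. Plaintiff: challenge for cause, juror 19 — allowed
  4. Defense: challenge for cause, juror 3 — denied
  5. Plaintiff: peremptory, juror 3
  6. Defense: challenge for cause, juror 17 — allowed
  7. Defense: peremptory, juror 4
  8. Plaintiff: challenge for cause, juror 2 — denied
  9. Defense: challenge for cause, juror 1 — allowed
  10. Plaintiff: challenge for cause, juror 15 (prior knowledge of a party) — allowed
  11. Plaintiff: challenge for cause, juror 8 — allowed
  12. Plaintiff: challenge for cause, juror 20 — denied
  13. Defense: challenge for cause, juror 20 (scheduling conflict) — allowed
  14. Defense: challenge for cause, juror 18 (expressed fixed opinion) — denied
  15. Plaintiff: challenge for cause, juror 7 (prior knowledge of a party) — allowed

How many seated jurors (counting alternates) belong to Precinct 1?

Removed: #1, #3, #4, #7, #8, #11, #12, #15, #17, #19, #20.
Seated (8 incl. alternates): #2, #5, #6, #9, #10, #13, #14, #16.
Of those, in Precinct 1: #6, #9, #14 → 3.

3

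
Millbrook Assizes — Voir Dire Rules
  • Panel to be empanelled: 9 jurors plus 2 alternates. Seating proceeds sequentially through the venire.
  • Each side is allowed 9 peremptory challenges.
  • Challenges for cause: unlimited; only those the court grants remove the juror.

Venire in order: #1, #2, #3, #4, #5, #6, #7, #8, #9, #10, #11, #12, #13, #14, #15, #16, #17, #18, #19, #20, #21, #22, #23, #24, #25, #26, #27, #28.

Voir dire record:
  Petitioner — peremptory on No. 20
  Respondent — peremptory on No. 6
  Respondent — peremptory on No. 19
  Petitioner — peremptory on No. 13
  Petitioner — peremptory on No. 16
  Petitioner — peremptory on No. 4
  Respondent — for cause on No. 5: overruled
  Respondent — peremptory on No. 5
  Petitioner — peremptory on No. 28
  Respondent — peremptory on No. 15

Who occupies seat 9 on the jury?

12

Removed: #4, #5, #6, #13, #15, #16, #19, #20, #28.
Seating in order: seats 1–9 → #1, #2, #3, #7, #8, #9, #10, #11, #12; alternates → #14, #17.
So seat 9 is #12.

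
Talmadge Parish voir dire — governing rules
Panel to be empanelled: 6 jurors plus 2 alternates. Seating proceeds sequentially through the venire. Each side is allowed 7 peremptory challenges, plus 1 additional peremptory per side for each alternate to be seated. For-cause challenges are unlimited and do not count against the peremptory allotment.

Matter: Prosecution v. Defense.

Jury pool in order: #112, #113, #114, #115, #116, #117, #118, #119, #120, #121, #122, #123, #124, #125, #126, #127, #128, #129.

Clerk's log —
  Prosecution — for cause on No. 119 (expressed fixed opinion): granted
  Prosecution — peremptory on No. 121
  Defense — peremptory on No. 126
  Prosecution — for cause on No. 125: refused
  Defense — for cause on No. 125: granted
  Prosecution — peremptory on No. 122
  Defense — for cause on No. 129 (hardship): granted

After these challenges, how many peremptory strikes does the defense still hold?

Defense allotment: 7 base + 1 × 2 alternates = 9.
Defense peremptories used: #126 — 1 (for-cause on #125, #129 don't count).
Remaining: 9 − 1 = 8.

8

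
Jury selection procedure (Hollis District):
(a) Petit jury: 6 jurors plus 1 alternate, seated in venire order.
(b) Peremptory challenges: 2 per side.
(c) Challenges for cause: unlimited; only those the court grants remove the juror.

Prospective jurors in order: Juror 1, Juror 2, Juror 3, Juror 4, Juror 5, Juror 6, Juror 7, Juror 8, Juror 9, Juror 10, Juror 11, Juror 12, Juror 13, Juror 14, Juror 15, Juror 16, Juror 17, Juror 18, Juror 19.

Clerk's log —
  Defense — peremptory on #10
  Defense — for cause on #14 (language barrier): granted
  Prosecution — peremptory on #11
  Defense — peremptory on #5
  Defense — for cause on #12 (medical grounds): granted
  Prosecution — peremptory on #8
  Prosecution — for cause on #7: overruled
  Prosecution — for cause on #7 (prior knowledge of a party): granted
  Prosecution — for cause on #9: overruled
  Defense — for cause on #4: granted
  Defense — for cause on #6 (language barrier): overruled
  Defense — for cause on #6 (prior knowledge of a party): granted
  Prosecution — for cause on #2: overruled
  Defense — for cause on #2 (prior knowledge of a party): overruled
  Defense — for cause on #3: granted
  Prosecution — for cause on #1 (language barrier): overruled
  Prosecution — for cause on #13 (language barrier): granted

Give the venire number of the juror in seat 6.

Removed: #3, #4, #5, #6, #7, #8, #10, #11, #12, #13, #14. (#1, #2, #9 stay — for-cause denied.)
Seating in order: seats 1–6 → #1, #2, #9, #15, #16, #17; alternates → #18.
So seat 6 is #17.

17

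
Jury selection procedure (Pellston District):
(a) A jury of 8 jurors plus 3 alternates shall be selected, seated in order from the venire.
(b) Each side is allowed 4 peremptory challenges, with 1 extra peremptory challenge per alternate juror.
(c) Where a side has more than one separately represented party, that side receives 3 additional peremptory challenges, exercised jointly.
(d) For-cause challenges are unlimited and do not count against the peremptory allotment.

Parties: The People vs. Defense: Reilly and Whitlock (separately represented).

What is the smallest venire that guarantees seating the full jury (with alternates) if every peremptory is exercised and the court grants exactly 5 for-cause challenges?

33

Seats to fill: 8 + 3 alternates = 11.
Peremptories — The People: 4 + 1×3 = 7; Defense: 4 + 1×3 + 3 = 10; total 17.
For-cause removals: 5.
Minimum venire: 11 + 17 + 5 = 33.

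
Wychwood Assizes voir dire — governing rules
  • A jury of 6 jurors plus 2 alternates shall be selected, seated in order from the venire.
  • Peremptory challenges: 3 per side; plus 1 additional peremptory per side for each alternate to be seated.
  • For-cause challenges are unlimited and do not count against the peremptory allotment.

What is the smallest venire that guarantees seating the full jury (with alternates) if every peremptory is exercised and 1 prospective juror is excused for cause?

19

Seats to fill: 6 + 2 alternates = 8.
Peremptories: 3 + 1×2 = 5 per side × 2 sides = 10.
For-cause removals: 1.
Minimum venire: 8 + 10 + 1 = 19.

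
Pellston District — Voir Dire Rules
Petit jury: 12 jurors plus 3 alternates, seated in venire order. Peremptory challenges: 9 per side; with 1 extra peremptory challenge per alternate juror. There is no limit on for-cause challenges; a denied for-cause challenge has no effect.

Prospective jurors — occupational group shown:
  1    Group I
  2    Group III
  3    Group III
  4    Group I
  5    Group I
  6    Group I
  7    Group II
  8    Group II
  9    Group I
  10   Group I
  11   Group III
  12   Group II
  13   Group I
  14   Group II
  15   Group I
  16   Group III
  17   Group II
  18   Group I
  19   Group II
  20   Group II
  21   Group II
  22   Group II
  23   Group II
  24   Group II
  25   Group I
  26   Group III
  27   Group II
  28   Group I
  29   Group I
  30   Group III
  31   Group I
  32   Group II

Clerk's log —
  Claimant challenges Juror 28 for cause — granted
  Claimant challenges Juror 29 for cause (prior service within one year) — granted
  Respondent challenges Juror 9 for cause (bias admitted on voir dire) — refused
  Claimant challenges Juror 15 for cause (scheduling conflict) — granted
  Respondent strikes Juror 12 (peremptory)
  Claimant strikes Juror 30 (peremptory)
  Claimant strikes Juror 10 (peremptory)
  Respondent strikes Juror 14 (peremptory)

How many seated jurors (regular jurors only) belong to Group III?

Removed: #10, #12, #14, #15, #28, #29, #30.
Seated jurors 1–12: #1, #2, #3, #4, #5, #6, #7, #8, #9, #11, #13, #16 (alternates #17, #18, #19 not counted).
Of those, in Group III: #2, #3, #11, #16 → 4.

4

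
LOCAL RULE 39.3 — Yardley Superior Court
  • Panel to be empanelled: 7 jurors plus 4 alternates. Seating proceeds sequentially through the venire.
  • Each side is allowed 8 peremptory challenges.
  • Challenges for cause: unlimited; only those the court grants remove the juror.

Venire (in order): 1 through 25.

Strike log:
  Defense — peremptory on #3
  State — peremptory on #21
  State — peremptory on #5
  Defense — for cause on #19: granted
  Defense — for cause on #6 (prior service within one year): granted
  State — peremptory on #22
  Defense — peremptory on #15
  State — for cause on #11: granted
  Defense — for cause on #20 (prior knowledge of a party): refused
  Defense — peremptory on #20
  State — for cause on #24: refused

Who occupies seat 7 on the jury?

10

Removed: #3, #5, #6, #11, #15, #19, #20, #21, #22. (#24 stays — for-cause denied.)
Seating in order: seats 1–7 → #1, #2, #4, #7, #8, #9, #10; alternates → #12, #13, #14, #16.
So seat 7 is #10.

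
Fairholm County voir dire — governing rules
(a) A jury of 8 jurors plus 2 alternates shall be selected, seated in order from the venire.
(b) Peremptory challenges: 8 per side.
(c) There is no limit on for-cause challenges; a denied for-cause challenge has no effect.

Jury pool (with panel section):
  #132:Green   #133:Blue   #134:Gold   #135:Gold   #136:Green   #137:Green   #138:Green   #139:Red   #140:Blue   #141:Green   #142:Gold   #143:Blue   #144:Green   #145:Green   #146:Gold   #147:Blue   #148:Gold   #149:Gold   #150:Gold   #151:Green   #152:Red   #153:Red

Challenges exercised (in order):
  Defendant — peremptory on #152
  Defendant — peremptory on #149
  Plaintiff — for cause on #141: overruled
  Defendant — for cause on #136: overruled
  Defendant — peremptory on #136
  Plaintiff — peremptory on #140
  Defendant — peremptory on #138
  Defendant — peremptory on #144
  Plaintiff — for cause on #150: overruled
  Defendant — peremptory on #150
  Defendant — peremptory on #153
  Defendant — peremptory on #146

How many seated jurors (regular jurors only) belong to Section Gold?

3

Removed: #136, #138, #140, #144, #146, #149, #150, #152, #153.
Seated jurors 1–8: #132, #133, #134, #135, #137, #139, #141, #142 (alternates #143, #145 not counted).
Of those, in Section Gold: #134, #135, #142 → 3.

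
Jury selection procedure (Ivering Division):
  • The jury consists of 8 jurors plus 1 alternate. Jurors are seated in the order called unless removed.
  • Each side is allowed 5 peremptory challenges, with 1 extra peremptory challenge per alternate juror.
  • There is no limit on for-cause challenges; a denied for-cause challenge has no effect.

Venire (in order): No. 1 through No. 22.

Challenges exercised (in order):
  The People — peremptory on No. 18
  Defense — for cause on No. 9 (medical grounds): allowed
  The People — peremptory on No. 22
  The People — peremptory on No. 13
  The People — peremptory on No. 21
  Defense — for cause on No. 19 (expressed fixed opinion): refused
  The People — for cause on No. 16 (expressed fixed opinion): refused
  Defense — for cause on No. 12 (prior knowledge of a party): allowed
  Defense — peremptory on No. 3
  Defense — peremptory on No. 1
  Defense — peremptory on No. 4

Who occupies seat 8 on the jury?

Removed: #1, #3, #4, #9, #12, #13, #18, #21, #22. (#16, #19 stay — for-cause denied.)
Seating in order: seats 1–8 → #2, #5, #6, #7, #8, #10, #11, #14; alternates → #15.
So seat 8 is #14.

14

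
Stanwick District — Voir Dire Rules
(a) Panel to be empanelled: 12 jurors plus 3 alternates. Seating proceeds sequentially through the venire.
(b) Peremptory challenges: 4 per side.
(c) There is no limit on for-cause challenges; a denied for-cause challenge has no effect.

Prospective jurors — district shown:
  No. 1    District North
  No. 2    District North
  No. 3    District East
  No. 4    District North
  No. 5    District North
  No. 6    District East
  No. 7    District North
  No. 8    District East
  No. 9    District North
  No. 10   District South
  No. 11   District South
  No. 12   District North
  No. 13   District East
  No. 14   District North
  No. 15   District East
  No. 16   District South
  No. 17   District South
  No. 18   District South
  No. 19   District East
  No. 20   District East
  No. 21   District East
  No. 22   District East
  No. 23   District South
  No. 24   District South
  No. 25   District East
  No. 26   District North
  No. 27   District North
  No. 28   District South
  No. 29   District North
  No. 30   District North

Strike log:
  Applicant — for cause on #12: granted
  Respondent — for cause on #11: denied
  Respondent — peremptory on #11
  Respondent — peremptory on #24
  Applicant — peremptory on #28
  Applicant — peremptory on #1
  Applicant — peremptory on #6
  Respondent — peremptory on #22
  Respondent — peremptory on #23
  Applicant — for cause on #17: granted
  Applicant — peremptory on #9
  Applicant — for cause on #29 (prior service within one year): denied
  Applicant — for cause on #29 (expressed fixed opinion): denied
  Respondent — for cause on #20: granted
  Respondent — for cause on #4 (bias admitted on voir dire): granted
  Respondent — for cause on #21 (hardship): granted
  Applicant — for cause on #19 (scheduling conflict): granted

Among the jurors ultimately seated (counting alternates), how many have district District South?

Removed: #1, #4, #6, #9, #11, #12, #17, #19, #20, #21, #22, #23, #24, #28.
Seated (15 incl. alternates): #2, #3, #5, #7, #8, #10, #13, #14, #15, #16, #18, #25, #26, #27, #29.
Of those, in District South: #10, #16, #18 → 3.

3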